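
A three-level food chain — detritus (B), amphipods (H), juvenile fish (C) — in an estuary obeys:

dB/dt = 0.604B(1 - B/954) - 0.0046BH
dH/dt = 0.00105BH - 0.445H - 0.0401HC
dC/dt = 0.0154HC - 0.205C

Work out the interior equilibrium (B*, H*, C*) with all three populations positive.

From dC/dt = 0: 0.0154H* = 0.205, so H* = 13.3.
From dB/dt = 0: 0.604(1 - B*/954) = 0.0046·13.3, giving B* = 954·(1 - 0.101) = 857.
From dH/dt = 0: 0.00105·857 - 0.445 = 0.0401C*, so C* = 0.455/0.0401 = 11.4.

B* ≈ 857, H* ≈ 13.3, C* ≈ 11.4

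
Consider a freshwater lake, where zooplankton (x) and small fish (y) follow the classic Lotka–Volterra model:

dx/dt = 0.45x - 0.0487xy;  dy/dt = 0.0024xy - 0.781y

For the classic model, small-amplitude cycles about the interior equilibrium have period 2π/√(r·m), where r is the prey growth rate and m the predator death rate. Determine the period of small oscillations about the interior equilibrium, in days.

T ≈ 10.6 days

Here r = 0.45 and m = 0.781, so r·m = 0.351.
ω = √0.351 = 0.593 per day, hence T = 2π/ω ≈ 10.6 days.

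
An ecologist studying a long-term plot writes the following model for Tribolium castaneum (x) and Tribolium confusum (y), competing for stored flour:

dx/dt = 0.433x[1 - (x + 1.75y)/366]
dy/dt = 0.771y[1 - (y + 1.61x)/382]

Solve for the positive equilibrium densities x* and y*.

Setting both brackets to zero gives the nullclines x + 1.75y = 366 and 1.61x + y = 382.
Substituting y = 382 - 1.61x into the first: x(1 - 1.75·1.61) = 366 - 1.75·382.
So x* = -302/-1.82 = 166, and then y* = 382 - 1.61·166 = 114.

x* ≈ 166, y* ≈ 114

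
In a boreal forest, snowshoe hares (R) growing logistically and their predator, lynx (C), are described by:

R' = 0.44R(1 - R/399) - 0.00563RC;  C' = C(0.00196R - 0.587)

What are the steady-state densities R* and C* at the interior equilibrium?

From dC/dt = 0 with C > 0: 0.00196R* = 0.587, so R* = 299.
Substitute into dR/dt = 0: 0.44(1 - 299/399) = 0.00563C*.
The bracket is 0.249, giving C* = 0.11/0.00563 = 19.5.

R* ≈ 299, C* ≈ 19.5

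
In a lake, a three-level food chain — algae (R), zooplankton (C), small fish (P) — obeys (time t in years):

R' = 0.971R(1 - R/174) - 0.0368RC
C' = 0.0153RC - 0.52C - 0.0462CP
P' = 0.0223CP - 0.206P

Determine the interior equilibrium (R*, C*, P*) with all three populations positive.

R* ≈ 113, C* ≈ 9.24, P* ≈ 26.2

From dP/dt = 0: 0.0223C* = 0.206, so C* = 9.24.
From dR/dt = 0: 0.971(1 - R*/174) = 0.0368·9.24, giving R* = 174·(1 - 0.35) = 113.
From dC/dt = 0: 0.0153·113 - 0.52 = 0.0462P*, so P* = 1.21/0.0462 = 26.2.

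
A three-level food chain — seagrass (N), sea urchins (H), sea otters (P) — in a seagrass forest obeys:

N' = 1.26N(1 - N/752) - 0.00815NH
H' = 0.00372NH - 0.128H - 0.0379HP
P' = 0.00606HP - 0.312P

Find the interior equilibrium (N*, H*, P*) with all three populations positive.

From dP/dt = 0: 0.00606H* = 0.312, so H* = 51.5.
From dN/dt = 0: 1.26(1 - N*/752) = 0.00815·51.5, giving N* = 752·(1 - 0.333) = 502.
From dH/dt = 0: 0.00372·502 - 0.128 = 0.0379P*, so P* = 1.74/0.0379 = 45.9.

N* ≈ 502, H* ≈ 51.5, P* ≈ 45.9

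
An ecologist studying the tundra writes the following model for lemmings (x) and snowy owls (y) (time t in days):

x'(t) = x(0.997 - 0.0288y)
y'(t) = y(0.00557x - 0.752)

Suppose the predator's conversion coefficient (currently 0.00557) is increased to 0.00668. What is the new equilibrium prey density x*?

x* ≈ 113

At the interior fixed point, setting dy/dt = 0 with y > 0 fixes x* = (predator death rate)/(xy coefficient) — independent of the other coefficients.
With the change, x* = 0.752/0.00668 = 113; it falls from 135.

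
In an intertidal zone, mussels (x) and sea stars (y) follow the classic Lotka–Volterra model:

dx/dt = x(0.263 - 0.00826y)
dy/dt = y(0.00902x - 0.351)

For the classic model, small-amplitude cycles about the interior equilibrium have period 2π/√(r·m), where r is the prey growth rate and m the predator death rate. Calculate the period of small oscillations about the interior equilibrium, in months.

Here r = 0.263 and m = 0.351, so r·m = 0.0923.
ω = √0.0923 = 0.304 per month, hence T = 2π/ω ≈ 20.7 months.

T ≈ 20.7 months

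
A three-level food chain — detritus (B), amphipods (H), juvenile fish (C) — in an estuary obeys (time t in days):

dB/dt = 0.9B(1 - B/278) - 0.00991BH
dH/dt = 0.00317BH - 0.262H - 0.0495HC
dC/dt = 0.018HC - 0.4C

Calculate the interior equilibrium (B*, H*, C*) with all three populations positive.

From dC/dt = 0: 0.018H* = 0.4, so H* = 22.2.
From dB/dt = 0: 0.9(1 - B*/278) = 0.00991·22.2, giving B* = 278·(1 - 0.245) = 210.
From dH/dt = 0: 0.00317·210 - 0.262 = 0.0495C*, so C* = 0.404/0.0495 = 8.15.

B* ≈ 210, H* ≈ 22.2, C* ≈ 8.15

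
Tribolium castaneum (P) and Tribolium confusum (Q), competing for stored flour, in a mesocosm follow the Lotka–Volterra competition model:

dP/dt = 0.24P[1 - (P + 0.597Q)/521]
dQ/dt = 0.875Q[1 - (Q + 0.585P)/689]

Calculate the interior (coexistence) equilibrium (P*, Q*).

Setting both brackets to zero gives the nullclines P + 0.597Q = 521 and 0.585P + Q = 689.
Substituting Q = 689 - 0.585P into the first: P(1 - 0.597·0.585) = 521 - 0.597·689.
So P* = 110/0.651 = 169, and then Q* = 689 - 0.585·169 = 590.

P* ≈ 169, Q* ≈ 590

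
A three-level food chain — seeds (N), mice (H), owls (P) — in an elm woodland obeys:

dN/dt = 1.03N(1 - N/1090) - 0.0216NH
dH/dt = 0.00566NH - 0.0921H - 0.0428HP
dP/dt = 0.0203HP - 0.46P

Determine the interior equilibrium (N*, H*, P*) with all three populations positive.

N* ≈ 572, H* ≈ 22.7, P* ≈ 73.5

From dP/dt = 0: 0.0203H* = 0.46, so H* = 22.7.
From dN/dt = 0: 1.03(1 - N*/1090) = 0.0216·22.7, giving N* = 1090·(1 - 0.475) = 572.
From dH/dt = 0: 0.00566·572 - 0.0921 = 0.0428P*, so P* = 3.15/0.0428 = 73.5.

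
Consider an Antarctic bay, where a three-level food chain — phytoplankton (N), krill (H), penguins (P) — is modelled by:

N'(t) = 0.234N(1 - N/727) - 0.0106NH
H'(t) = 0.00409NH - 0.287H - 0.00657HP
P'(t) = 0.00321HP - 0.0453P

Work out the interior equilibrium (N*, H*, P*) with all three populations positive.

N* ≈ 262, H* ≈ 14.1, P* ≈ 120

From dP/dt = 0: 0.00321H* = 0.0453, so H* = 14.1.
From dN/dt = 0: 0.234(1 - N*/727) = 0.0106·14.1, giving N* = 727·(1 - 0.639) = 262.
From dH/dt = 0: 0.00409·262 - 0.287 = 0.00657P*, so P* = 0.786/0.00657 = 120.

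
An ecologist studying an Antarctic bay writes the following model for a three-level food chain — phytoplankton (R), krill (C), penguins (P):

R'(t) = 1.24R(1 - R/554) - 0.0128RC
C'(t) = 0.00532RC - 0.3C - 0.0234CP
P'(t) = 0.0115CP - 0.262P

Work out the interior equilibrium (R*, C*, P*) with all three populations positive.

R* ≈ 424, C* ≈ 22.8, P* ≈ 83.5

From dP/dt = 0: 0.0115C* = 0.262, so C* = 22.8.
From dR/dt = 0: 1.24(1 - R*/554) = 0.0128·22.8, giving R* = 554·(1 - 0.235) = 424.
From dC/dt = 0: 0.00532·424 - 0.3 = 0.0234P*, so P* = 1.95/0.0234 = 83.5.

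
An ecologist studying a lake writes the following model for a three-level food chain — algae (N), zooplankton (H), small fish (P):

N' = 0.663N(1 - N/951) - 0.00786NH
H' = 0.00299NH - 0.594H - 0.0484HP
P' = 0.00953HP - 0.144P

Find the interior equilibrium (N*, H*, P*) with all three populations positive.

From dP/dt = 0: 0.00953H* = 0.144, so H* = 15.1.
From dN/dt = 0: 0.663(1 - N*/951) = 0.00786·15.1, giving N* = 951·(1 - 0.179) = 781.
From dH/dt = 0: 0.00299·781 - 0.594 = 0.0484P*, so P* = 1.74/0.0484 = 36.

N* ≈ 781, H* ≈ 15.1, P* ≈ 36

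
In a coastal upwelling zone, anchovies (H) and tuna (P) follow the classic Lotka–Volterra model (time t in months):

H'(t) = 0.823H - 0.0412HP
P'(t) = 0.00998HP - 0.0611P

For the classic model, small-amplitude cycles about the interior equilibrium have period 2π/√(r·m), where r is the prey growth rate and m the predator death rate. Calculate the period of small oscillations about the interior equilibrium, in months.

Here r = 0.823 and m = 0.0611, so r·m = 0.0503.
ω = √0.0503 = 0.224 per month, hence T = 2π/ω ≈ 28 months.

T ≈ 28 months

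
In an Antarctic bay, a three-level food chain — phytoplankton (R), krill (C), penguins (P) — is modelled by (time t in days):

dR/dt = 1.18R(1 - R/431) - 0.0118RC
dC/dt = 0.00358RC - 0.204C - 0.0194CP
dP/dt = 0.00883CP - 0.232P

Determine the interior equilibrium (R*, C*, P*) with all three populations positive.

From dP/dt = 0: 0.00883C* = 0.232, so C* = 26.3.
From dR/dt = 0: 1.18(1 - R*/431) = 0.0118·26.3, giving R* = 431·(1 - 0.263) = 318.
From dC/dt = 0: 0.00358·318 - 0.204 = 0.0194P*, so P* = 0.934/0.0194 = 48.1.

R* ≈ 318, C* ≈ 26.3, P* ≈ 48.1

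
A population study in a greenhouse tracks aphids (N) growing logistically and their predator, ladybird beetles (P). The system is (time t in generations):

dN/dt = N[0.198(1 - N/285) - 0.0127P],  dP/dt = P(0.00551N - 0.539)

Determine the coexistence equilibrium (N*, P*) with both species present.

N* ≈ 97.8, P* ≈ 10.2

From dP/dt = 0 with P > 0: 0.00551N* = 0.539, so N* = 97.8.
Substitute into dN/dt = 0: 0.198(1 - 97.8/285) = 0.0127P*.
The bracket is 0.657, giving P* = 0.13/0.0127 = 10.2.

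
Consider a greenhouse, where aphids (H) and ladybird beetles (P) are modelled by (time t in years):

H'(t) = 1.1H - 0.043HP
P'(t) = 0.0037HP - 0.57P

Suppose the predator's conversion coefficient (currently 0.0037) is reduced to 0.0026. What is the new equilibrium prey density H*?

At the interior fixed point, setting dP/dt = 0 with P > 0 fixes H* = (predator death rate)/(HP coefficient) — independent of the other coefficients.
With the change, H* = 0.57/0.0026 = 219; it rises from 154.

H* ≈ 219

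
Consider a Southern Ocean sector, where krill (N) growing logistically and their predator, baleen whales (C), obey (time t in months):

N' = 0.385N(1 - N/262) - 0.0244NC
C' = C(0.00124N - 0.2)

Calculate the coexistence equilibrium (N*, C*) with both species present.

N* ≈ 161, C* ≈ 6.07

From dC/dt = 0 with C > 0: 0.00124N* = 0.2, so N* = 161.
Substitute into dN/dt = 0: 0.385(1 - 161/262) = 0.0244C*.
The bracket is 0.384, giving C* = 0.148/0.0244 = 6.07.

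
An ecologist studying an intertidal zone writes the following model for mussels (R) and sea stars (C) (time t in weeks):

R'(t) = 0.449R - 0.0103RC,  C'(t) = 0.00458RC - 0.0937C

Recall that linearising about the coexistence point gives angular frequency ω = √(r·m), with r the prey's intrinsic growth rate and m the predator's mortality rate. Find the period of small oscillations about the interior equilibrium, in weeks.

Here r = 0.449 and m = 0.0937, so r·m = 0.0421.
ω = √0.0421 = 0.205 per week, hence T = 2π/ω ≈ 30.6 weeks.

T ≈ 30.6 weeks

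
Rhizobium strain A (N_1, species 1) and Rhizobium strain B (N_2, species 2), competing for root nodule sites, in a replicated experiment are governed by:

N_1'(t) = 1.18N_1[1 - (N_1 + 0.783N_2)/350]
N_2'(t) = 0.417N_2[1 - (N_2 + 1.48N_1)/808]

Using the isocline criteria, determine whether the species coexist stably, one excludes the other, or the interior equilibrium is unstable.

Compare the nullcline intercepts: K1/α12 = 350/0.783 = 447 < K2 = 808; K2/α21 = 808/1.48 = 546 > K1 = 350.
Since the inequalities point opposite ways, species 2 can invade but species 1 cannot.

species 2 excludes species 1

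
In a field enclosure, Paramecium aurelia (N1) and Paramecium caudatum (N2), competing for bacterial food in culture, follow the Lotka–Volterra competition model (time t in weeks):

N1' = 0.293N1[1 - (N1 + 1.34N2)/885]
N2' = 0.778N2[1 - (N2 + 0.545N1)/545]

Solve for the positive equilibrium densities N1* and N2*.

Setting both brackets to zero gives the nullclines N1 + 1.34N2 = 885 and 0.545N1 + N2 = 545.
Substituting N2 = 545 - 0.545N1 into the first: N1(1 - 1.34·0.545) = 885 - 1.34·545.
So N1* = 155/0.27 = 574, and then N2* = 545 - 0.545·574 = 232.

N1* ≈ 574, N2* ≈ 232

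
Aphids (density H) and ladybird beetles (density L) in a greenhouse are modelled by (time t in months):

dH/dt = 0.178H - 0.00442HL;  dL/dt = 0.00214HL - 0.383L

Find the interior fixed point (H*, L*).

Set dL/dt = 0 with L > 0: 0.00214H - 0.383 = 0, so H* = 0.383/0.00214 = 179.
Set dH/dt = 0 with H > 0: 0.178 - 0.00442L = 0, so L* = 0.178/0.00442 = 40.3.

H* ≈ 179, L* ≈ 40.3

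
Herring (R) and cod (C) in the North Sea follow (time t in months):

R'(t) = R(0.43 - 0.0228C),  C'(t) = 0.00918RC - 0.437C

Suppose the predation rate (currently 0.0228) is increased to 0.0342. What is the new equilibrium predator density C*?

C* ≈ 12.6

At the interior fixed point, setting dR/dt = 0 with R > 0 fixes C* = (prey growth rate)/(RC coefficient) — independent of the other coefficients.
With the change, C* = 0.43/0.0342 = 12.6; it falls from 18.9.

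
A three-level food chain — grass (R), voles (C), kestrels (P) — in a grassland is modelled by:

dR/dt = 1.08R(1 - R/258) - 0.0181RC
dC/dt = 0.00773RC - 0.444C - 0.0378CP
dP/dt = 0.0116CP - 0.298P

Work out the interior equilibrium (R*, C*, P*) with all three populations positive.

From dP/dt = 0: 0.0116C* = 0.298, so C* = 25.7.
From dR/dt = 0: 1.08(1 - R*/258) = 0.0181·25.7, giving R* = 258·(1 - 0.431) = 147.
From dC/dt = 0: 0.00773·147 - 0.444 = 0.0378P*, so P* = 0.692/0.0378 = 18.3.

R* ≈ 147, C* ≈ 25.7, P* ≈ 18.3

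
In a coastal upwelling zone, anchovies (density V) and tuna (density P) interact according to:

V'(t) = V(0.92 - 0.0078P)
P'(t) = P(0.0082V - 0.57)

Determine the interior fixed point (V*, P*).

V* ≈ 69.5, P* ≈ 118

Set dP/dt = 0 with P > 0: 0.0082V - 0.57 = 0, so V* = 0.57/0.0082 = 69.5.
Set dV/dt = 0 with V > 0: 0.92 - 0.0078P = 0, so P* = 0.92/0.0078 = 118.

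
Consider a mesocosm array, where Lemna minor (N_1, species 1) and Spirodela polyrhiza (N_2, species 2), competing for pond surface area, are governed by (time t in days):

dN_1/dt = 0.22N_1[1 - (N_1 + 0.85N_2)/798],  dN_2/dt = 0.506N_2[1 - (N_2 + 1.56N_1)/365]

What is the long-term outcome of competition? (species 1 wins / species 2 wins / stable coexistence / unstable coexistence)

species 1 excludes species 2

Compare the nullcline intercepts: K1/α12 = 798/0.85 = 939 > K2 = 365; K2/α21 = 365/1.56 = 234 < K1 = 798.
Since the inequalities point opposite ways, species 1 can invade but species 2 cannot.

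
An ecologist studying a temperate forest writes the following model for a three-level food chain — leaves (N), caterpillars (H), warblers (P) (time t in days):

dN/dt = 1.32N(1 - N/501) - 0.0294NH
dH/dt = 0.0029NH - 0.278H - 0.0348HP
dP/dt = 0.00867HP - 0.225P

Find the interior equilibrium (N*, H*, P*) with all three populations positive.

N* ≈ 211, H* ≈ 26, P* ≈ 9.63

From dP/dt = 0: 0.00867H* = 0.225, so H* = 26.
From dN/dt = 0: 1.32(1 - N*/501) = 0.0294·26, giving N* = 501·(1 - 0.578) = 211.
From dH/dt = 0: 0.0029·211 - 0.278 = 0.0348P*, so P* = 0.335/0.0348 = 9.63.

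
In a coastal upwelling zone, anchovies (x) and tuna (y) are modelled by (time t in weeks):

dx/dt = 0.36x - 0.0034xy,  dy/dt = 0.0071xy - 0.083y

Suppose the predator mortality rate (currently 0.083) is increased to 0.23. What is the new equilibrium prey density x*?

x* ≈ 32.4

At the interior fixed point, setting dy/dt = 0 with y > 0 fixes x* = (predator death rate)/(xy coefficient) — independent of the other coefficients.
With the change, x* = 0.23/0.0071 = 32.4; it rises from 11.7.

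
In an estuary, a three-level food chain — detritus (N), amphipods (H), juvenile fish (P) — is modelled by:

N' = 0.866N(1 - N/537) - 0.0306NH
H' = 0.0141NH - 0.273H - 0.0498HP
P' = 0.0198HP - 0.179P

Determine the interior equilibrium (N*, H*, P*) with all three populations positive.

N* ≈ 365, H* ≈ 9.04, P* ≈ 98

From dP/dt = 0: 0.0198H* = 0.179, so H* = 9.04.
From dN/dt = 0: 0.866(1 - N*/537) = 0.0306·9.04, giving N* = 537·(1 - 0.319) = 365.
From dH/dt = 0: 0.0141·365 - 0.273 = 0.0498P*, so P* = 4.88/0.0498 = 98.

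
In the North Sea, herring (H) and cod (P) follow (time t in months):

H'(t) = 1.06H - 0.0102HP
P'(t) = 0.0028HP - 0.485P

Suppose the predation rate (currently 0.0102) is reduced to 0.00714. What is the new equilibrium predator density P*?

At the interior fixed point, setting dH/dt = 0 with H > 0 fixes P* = (prey growth rate)/(HP coefficient) — independent of the other coefficients.
With the change, P* = 1.06/0.00714 = 148; it rises from 104.

P* ≈ 148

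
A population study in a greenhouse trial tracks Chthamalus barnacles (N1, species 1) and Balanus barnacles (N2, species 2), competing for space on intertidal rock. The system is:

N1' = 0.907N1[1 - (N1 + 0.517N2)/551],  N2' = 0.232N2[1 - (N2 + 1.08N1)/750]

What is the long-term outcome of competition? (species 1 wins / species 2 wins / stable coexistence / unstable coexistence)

stable coexistence

Compare the nullcline intercepts: K1/α12 = 551/0.517 = 1070 > K2 = 750; K2/α21 = 750/1.08 = 694 > K1 = 551.
Since both inequalities hold, each species can invade when rare, so the interior equilibrium is stable.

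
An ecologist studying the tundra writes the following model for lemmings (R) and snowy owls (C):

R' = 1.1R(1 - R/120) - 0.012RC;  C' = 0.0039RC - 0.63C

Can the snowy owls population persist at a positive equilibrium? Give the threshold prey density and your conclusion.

Threshold R = 162; K < 162, so no, the predator goes extinct.

The predator equation gives dC/dt > 0 only when R > 0.63/0.0039 = 162.
Without the predator, R → K = 120. Since 120 < 162, the predator cannot invade.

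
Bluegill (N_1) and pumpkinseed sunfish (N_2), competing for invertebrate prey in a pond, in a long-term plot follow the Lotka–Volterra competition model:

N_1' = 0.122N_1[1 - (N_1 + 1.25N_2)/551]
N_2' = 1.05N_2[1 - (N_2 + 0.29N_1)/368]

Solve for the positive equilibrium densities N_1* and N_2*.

N_1* ≈ 143, N_2* ≈ 327

Setting both brackets to zero gives the nullclines N_1 + 1.25N_2 = 551 and 0.29N_1 + N_2 = 368.
Substituting N_2 = 368 - 0.29N_1 into the first: N_1(1 - 1.25·0.29) = 551 - 1.25·368.
So N_1* = 91/0.637 = 143, and then N_2* = 368 - 0.29·143 = 327.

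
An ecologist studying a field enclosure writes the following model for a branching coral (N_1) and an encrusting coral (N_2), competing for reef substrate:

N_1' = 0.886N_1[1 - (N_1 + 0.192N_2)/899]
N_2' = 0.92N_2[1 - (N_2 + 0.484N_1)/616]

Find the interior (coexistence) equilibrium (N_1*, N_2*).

Setting both brackets to zero gives the nullclines N_1 + 0.192N_2 = 899 and 0.484N_1 + N_2 = 616.
Substituting N_2 = 616 - 0.484N_1 into the first: N_1(1 - 0.192·0.484) = 899 - 0.192·616.
So N_1* = 781/0.907 = 861, and then N_2* = 616 - 0.484·861 = 199.

N_1* ≈ 861, N_2* ≈ 199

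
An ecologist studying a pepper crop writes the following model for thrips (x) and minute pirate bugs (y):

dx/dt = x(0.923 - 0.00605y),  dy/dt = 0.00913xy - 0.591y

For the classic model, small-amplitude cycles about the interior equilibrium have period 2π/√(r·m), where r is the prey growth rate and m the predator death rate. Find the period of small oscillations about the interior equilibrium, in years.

T ≈ 8.51 years

Here r = 0.923 and m = 0.591, so r·m = 0.545.
ω = √0.545 = 0.739 per year, hence T = 2π/ω ≈ 8.51 years.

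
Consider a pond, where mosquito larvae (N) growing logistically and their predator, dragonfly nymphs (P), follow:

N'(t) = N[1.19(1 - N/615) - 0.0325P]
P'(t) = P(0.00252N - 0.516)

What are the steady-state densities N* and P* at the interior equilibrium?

From dP/dt = 0 with P > 0: 0.00252N* = 0.516, so N* = 205.
Substitute into dN/dt = 0: 1.19(1 - 205/615) = 0.0325P*.
The bracket is 0.667, giving P* = 0.794/0.0325 = 24.4.

N* ≈ 205, P* ≈ 24.4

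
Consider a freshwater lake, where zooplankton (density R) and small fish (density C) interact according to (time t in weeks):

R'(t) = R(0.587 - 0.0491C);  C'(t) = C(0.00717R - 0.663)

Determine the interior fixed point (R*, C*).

R* ≈ 92.5, C* ≈ 12

Set dC/dt = 0 with C > 0: 0.00717R - 0.663 = 0, so R* = 0.663/0.00717 = 92.5.
Set dR/dt = 0 with R > 0: 0.587 - 0.0491C = 0, so C* = 0.587/0.0491 = 12.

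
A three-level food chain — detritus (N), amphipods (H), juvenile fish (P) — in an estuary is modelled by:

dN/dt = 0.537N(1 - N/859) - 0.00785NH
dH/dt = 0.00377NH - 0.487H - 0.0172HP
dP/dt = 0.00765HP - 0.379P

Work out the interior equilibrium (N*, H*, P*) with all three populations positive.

N* ≈ 237, H* ≈ 49.5, P* ≈ 23.6

From dP/dt = 0: 0.00765H* = 0.379, so H* = 49.5.
From dN/dt = 0: 0.537(1 - N*/859) = 0.00785·49.5, giving N* = 859·(1 - 0.724) = 237.
From dH/dt = 0: 0.00377·237 - 0.487 = 0.0172P*, so P* = 0.406/0.0172 = 23.6.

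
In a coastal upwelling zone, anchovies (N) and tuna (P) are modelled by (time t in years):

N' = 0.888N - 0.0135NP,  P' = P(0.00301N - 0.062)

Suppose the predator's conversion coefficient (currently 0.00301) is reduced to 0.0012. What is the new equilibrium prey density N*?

At the interior fixed point, setting dP/dt = 0 with P > 0 fixes N* = (predator death rate)/(NP coefficient) — independent of the other coefficients.
With the change, N* = 0.062/0.0012 = 51.7; it rises from 20.6.

N* ≈ 51.7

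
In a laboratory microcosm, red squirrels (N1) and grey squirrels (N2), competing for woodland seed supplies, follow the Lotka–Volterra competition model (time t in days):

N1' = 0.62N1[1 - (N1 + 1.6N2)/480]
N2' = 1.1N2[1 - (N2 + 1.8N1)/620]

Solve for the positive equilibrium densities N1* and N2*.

Setting both brackets to zero gives the nullclines N1 + 1.6N2 = 480 and 1.8N1 + N2 = 620.
Substituting N2 = 620 - 1.8N1 into the first: N1(1 - 1.6·1.8) = 480 - 1.6·620.
So N1* = -512/-1.88 = 272, and then N2* = 620 - 1.8·272 = 130.

N1* ≈ 272, N2* ≈ 130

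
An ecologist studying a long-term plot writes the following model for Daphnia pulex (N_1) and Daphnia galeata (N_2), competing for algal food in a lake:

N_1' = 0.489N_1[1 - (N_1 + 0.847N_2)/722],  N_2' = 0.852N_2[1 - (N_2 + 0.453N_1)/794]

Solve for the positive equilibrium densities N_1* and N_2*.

N_1* ≈ 80.3, N_2* ≈ 758

Setting both brackets to zero gives the nullclines N_1 + 0.847N_2 = 722 and 0.453N_1 + N_2 = 794.
Substituting N_2 = 794 - 0.453N_1 into the first: N_1(1 - 0.847·0.453) = 722 - 0.847·794.
So N_1* = 49.5/0.616 = 80.3, and then N_2* = 794 - 0.453·80.3 = 758.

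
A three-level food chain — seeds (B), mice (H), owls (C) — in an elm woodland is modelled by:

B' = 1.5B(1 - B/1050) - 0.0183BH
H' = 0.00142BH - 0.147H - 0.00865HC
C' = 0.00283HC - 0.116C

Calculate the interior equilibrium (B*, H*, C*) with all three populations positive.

From dC/dt = 0: 0.00283H* = 0.116, so H* = 41.
From dB/dt = 0: 1.5(1 - B*/1050) = 0.0183·41, giving B* = 1050·(1 - 0.5) = 525.
From dH/dt = 0: 0.00142·525 - 0.147 = 0.00865C*, so C* = 0.598/0.00865 = 69.2.

B* ≈ 525, H* ≈ 41, C* ≈ 69.2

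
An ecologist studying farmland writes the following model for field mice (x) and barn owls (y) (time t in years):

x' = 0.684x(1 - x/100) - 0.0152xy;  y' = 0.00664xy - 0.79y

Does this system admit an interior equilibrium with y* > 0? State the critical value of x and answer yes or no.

The predator equation gives dy/dt > 0 only when x > 0.79/0.00664 = 119.
Without the predator, x → K = 100. Since 100 < 119, the predator cannot invade.

Threshold x = 119; K < 119, so no, the predator goes extinct.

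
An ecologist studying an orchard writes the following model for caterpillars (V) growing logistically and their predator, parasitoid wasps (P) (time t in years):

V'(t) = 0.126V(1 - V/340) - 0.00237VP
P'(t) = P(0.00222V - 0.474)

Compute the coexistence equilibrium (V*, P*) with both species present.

V* ≈ 214, P* ≈ 19.8

From dP/dt = 0 with P > 0: 0.00222V* = 0.474, so V* = 214.
Substitute into dV/dt = 0: 0.126(1 - 214/340) = 0.00237P*.
The bracket is 0.372, giving P* = 0.0469/0.00237 = 19.8.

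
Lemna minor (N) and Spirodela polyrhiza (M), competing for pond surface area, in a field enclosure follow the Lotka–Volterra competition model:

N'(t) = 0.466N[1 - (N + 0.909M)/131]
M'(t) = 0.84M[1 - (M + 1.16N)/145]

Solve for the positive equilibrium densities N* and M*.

Setting both brackets to zero gives the nullclines N + 0.909M = 131 and 1.16N + M = 145.
Substituting M = 145 - 1.16N into the first: N(1 - 0.909·1.16) = 131 - 0.909·145.
So N* = -0.805/-0.0544 = 14.8, and then M* = 145 - 1.16·14.8 = 128.

N* ≈ 14.8, M* ≈ 128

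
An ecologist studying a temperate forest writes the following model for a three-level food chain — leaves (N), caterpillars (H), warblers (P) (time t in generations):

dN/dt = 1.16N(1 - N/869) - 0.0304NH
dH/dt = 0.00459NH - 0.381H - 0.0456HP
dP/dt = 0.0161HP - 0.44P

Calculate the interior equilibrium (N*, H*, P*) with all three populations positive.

N* ≈ 247, H* ≈ 27.3, P* ≈ 16.5

From dP/dt = 0: 0.0161H* = 0.44, so H* = 27.3.
From dN/dt = 0: 1.16(1 - N*/869) = 0.0304·27.3, giving N* = 869·(1 - 0.716) = 247.
From dH/dt = 0: 0.00459·247 - 0.381 = 0.0456P*, so P* = 0.751/0.0456 = 16.5.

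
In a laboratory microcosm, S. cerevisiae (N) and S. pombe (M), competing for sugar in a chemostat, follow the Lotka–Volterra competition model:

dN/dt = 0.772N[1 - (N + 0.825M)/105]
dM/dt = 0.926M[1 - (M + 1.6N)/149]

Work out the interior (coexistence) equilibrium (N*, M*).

N* ≈ 56, M* ≈ 59.4

Setting both brackets to zero gives the nullclines N + 0.825M = 105 and 1.6N + M = 149.
Substituting M = 149 - 1.6N into the first: N(1 - 0.825·1.6) = 105 - 0.825·149.
So N* = -17.9/-0.32 = 56, and then M* = 149 - 1.6·56 = 59.4.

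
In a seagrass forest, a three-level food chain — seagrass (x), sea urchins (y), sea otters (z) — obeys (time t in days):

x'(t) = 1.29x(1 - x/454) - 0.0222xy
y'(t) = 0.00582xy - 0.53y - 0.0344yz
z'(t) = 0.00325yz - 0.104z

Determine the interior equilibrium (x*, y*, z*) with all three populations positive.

x* ≈ 204, y* ≈ 32, z* ≈ 19.1

From dz/dt = 0: 0.00325y* = 0.104, so y* = 32.
From dx/dt = 0: 1.29(1 - x*/454) = 0.0222·32, giving x* = 454·(1 - 0.551) = 204.
From dy/dt = 0: 0.00582·204 - 0.53 = 0.0344z*, so z* = 0.657/0.0344 = 19.1.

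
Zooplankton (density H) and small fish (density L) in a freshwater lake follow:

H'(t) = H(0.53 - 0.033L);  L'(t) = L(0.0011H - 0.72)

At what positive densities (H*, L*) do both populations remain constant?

H* ≈ 655, L* ≈ 16.1

Set dL/dt = 0 with L > 0: 0.0011H - 0.72 = 0, so H* = 0.72/0.0011 = 655.
Set dH/dt = 0 with H > 0: 0.53 - 0.033L = 0, so L* = 0.53/0.033 = 16.1.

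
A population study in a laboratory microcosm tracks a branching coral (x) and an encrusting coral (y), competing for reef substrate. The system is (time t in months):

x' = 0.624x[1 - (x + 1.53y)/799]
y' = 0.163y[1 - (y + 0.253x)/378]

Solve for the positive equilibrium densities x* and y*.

Setting both brackets to zero gives the nullclines x + 1.53y = 799 and 0.253x + y = 378.
Substituting y = 378 - 0.253x into the first: x(1 - 1.53·0.253) = 799 - 1.53·378.
So x* = 221/0.613 = 360, and then y* = 378 - 0.253·360 = 287.

x* ≈ 360, y* ≈ 287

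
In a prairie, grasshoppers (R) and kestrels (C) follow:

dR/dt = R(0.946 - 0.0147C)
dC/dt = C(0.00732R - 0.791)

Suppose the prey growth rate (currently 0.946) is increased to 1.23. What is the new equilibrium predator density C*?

C* ≈ 83.7

At the interior fixed point, setting dR/dt = 0 with R > 0 fixes C* = (prey growth rate)/(RC coefficient) — independent of the other coefficients.
With the change, C* = 1.23/0.0147 = 83.7; it rises from 64.4.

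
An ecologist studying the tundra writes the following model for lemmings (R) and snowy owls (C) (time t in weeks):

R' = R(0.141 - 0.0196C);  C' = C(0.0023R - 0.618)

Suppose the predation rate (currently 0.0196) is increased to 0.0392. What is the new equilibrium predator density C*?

C* ≈ 3.6

At the interior fixed point, setting dR/dt = 0 with R > 0 fixes C* = (prey growth rate)/(RC coefficient) — independent of the other coefficients.
With the change, C* = 0.141/0.0392 = 3.6; it falls from 7.19.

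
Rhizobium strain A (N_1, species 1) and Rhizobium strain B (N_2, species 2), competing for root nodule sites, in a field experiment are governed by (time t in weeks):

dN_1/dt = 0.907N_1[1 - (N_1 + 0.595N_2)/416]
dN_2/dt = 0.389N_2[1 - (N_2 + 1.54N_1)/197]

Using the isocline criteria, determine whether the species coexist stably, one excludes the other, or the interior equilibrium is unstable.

Compare the nullcline intercepts: K1/α12 = 416/0.595 = 699 > K2 = 197; K2/α21 = 197/1.54 = 128 < K1 = 416.
Since the inequalities point opposite ways, species 1 can invade but species 2 cannot.

species 1 excludes species 2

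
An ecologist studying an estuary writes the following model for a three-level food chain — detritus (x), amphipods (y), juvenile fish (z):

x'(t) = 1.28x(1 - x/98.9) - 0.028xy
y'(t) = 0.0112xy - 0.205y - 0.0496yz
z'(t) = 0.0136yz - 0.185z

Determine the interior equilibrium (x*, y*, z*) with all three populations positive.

From dz/dt = 0: 0.0136y* = 0.185, so y* = 13.6.
From dx/dt = 0: 1.28(1 - x*/98.9) = 0.028·13.6, giving x* = 98.9·(1 - 0.298) = 69.5.
From dy/dt = 0: 0.0112·69.5 - 0.205 = 0.0496z*, so z* = 0.573/0.0496 = 11.6.

x* ≈ 69.5, y* ≈ 13.6, z* ≈ 11.6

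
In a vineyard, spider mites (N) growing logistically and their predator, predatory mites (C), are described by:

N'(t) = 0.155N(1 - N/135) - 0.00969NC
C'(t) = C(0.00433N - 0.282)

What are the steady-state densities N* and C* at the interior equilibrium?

N* ≈ 65.1, C* ≈ 8.28

From dC/dt = 0 with C > 0: 0.00433N* = 0.282, so N* = 65.1.
Substitute into dN/dt = 0: 0.155(1 - 65.1/135) = 0.00969C*.
The bracket is 0.518, giving C* = 0.0802/0.00969 = 8.28.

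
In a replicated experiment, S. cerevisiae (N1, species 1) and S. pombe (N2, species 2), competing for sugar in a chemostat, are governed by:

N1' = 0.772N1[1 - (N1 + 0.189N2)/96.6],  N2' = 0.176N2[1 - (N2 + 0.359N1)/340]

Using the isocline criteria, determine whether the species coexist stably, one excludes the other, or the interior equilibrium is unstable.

stable coexistence

Compare the nullcline intercepts: K1/α12 = 96.6/0.189 = 511 > K2 = 340; K2/α21 = 340/0.359 = 947 > K1 = 96.6.
Since both inequalities hold, each species can invade when rare, so the interior equilibrium is stable.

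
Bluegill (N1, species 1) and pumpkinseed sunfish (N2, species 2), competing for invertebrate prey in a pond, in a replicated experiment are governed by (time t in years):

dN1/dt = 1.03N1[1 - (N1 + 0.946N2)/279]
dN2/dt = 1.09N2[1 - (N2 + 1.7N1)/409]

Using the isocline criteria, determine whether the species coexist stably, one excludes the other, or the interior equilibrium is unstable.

Compare the nullcline intercepts: K1/α12 = 279/0.946 = 295 < K2 = 409; K2/α21 = 409/1.7 = 241 < K1 = 279.
Since both are reversed, neither can invade when rare; the interior point is a saddle.

unstable coexistence (outcome depends on initial conditions)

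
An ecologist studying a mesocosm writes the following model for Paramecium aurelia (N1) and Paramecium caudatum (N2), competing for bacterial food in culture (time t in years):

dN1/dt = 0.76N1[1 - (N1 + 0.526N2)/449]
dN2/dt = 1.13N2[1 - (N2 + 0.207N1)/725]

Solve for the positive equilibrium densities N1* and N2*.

N1* ≈ 75.9, N2* ≈ 709

Setting both brackets to zero gives the nullclines N1 + 0.526N2 = 449 and 0.207N1 + N2 = 725.
Substituting N2 = 725 - 0.207N1 into the first: N1(1 - 0.526·0.207) = 449 - 0.526·725.
So N1* = 67.6/0.891 = 75.9, and then N2* = 725 - 0.207·75.9 = 709.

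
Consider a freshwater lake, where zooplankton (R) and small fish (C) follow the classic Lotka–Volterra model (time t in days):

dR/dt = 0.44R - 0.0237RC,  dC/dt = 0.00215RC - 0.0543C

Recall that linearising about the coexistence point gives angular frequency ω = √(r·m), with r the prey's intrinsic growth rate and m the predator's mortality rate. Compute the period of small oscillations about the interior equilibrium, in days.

T ≈ 40.6 days

Here r = 0.44 and m = 0.0543, so r·m = 0.0239.
ω = √0.0239 = 0.155 per day, hence T = 2π/ω ≈ 40.6 days.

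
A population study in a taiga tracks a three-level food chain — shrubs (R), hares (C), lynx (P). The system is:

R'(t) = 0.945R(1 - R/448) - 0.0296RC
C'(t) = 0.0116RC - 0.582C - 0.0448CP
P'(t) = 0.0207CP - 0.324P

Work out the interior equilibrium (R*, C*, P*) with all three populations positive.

From dP/dt = 0: 0.0207C* = 0.324, so C* = 15.7.
From dR/dt = 0: 0.945(1 - R*/448) = 0.0296·15.7, giving R* = 448·(1 - 0.49) = 228.
From dC/dt = 0: 0.0116·228 - 0.582 = 0.0448P*, so P* = 2.07/0.0448 = 46.1.

R* ≈ 228, C* ≈ 15.7, P* ≈ 46.1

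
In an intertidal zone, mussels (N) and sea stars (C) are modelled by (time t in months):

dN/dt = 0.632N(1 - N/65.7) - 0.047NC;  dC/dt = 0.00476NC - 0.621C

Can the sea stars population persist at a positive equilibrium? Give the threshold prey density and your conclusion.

Threshold N = 130; K < 130, so no, the predator goes extinct.

The predator equation gives dC/dt > 0 only when N > 0.621/0.00476 = 130.
Without the predator, N → K = 65.7. Since 65.7 < 130, the predator cannot invade.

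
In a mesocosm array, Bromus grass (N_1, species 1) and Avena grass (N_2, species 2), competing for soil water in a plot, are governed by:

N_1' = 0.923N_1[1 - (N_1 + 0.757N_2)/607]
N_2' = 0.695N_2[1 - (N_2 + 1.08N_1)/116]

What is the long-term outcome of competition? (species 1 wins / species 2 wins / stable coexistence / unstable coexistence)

species 1 excludes species 2

Compare the nullcline intercepts: K1/α12 = 607/0.757 = 802 > K2 = 116; K2/α21 = 116/1.08 = 107 < K1 = 607.
Since the inequalities point opposite ways, species 1 can invade but species 2 cannot.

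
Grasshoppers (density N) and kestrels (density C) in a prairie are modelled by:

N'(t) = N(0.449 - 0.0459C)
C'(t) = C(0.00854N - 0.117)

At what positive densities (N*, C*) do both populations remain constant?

N* ≈ 13.7, C* ≈ 9.78

Set dC/dt = 0 with C > 0: 0.00854N - 0.117 = 0, so N* = 0.117/0.00854 = 13.7.
Set dN/dt = 0 with N > 0: 0.449 - 0.0459C = 0, so C* = 0.449/0.0459 = 9.78.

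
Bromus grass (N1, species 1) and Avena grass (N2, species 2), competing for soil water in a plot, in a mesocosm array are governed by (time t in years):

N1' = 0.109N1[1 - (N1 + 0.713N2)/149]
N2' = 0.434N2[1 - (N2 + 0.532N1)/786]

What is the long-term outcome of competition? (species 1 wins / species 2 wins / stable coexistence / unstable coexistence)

Compare the nullcline intercepts: K1/α12 = 149/0.713 = 209 < K2 = 786; K2/α21 = 786/0.532 = 1480 > K1 = 149.
Since the inequalities point opposite ways, species 2 can invade but species 1 cannot.

species 2 excludes species 1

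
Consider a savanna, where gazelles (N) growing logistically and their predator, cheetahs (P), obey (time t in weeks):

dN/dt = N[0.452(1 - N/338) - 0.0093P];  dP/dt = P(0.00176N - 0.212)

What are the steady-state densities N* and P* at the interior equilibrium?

N* ≈ 120, P* ≈ 31.3

From dP/dt = 0 with P > 0: 0.00176N* = 0.212, so N* = 120.
Substitute into dN/dt = 0: 0.452(1 - 120/338) = 0.0093P*.
The bracket is 0.644, giving P* = 0.291/0.0093 = 31.3.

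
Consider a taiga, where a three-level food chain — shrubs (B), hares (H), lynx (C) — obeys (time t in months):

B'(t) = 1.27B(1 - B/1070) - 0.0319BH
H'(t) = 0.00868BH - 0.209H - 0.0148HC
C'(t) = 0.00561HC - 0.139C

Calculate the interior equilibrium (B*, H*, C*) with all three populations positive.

B* ≈ 404, H* ≈ 24.8, C* ≈ 223

From dC/dt = 0: 0.00561H* = 0.139, so H* = 24.8.
From dB/dt = 0: 1.27(1 - B*/1070) = 0.0319·24.8, giving B* = 1070·(1 - 0.622) = 404.
From dH/dt = 0: 0.00868·404 - 0.209 = 0.0148C*, so C* = 3.3/0.0148 = 223.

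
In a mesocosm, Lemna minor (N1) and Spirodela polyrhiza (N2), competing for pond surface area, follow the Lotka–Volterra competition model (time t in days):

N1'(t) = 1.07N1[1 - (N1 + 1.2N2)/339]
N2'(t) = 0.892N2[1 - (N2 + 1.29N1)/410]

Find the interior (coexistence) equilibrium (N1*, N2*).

Setting both brackets to zero gives the nullclines N1 + 1.2N2 = 339 and 1.29N1 + N2 = 410.
Substituting N2 = 410 - 1.29N1 into the first: N1(1 - 1.2·1.29) = 339 - 1.2·410.
So N1* = -153/-0.548 = 279, and then N2* = 410 - 1.29·279 = 49.8.

N1* ≈ 279, N2* ≈ 49.8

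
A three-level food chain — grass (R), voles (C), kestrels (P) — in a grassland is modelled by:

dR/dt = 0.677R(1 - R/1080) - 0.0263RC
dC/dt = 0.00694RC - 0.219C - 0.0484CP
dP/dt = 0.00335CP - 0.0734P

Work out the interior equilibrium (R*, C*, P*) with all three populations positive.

R* ≈ 161, C* ≈ 21.9, P* ≈ 18.5

From dP/dt = 0: 0.00335C* = 0.0734, so C* = 21.9.
From dR/dt = 0: 0.677(1 - R*/1080) = 0.0263·21.9, giving R* = 1080·(1 - 0.851) = 161.
From dC/dt = 0: 0.00694·161 - 0.219 = 0.0484P*, so P* = 0.896/0.0484 = 18.5.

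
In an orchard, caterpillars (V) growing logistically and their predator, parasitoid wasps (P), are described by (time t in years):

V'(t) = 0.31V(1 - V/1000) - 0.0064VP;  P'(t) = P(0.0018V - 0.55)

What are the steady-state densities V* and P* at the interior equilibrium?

V* ≈ 306, P* ≈ 33.6

From dP/dt = 0 with P > 0: 0.0018V* = 0.55, so V* = 306.
Substitute into dV/dt = 0: 0.31(1 - 306/1000) = 0.0064P*.
The bracket is 0.694, giving P* = 0.215/0.0064 = 33.6.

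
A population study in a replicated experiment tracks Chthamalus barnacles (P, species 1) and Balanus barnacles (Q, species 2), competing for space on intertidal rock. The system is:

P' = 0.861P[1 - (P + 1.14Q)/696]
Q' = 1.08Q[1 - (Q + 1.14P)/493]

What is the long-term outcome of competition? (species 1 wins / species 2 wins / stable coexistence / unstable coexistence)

Compare the nullcline intercepts: K1/α12 = 696/1.14 = 611 > K2 = 493; K2/α21 = 493/1.14 = 432 < K1 = 696.
Since the inequalities point opposite ways, species 1 can invade but species 2 cannot.

species 1 excludes species 2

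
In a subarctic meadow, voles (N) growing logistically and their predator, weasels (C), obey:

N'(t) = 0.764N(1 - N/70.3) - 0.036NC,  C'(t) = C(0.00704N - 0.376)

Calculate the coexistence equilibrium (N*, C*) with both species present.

From dC/dt = 0 with C > 0: 0.00704N* = 0.376, so N* = 53.4.
Substitute into dN/dt = 0: 0.764(1 - 53.4/70.3) = 0.036C*.
The bracket is 0.24, giving C* = 0.184/0.036 = 5.1.

N* ≈ 53.4, C* ≈ 5.1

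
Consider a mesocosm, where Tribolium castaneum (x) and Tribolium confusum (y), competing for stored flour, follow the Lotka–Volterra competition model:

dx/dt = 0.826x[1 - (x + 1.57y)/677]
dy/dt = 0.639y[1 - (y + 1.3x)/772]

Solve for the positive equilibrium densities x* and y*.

Setting both brackets to zero gives the nullclines x + 1.57y = 677 and 1.3x + y = 772.
Substituting y = 772 - 1.3x into the first: x(1 - 1.57·1.3) = 677 - 1.57·772.
So x* = -535/-1.04 = 514, and then y* = 772 - 1.3·514 = 104.

x* ≈ 514, y* ≈ 104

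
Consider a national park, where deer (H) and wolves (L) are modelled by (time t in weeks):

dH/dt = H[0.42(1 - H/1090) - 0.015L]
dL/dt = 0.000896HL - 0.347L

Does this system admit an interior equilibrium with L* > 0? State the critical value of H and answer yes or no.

The predator equation gives dL/dt > 0 only when H > 0.347/0.000896 = 387.
Without the predator, H → K = 1090. Since 1090 > 387, the predator can invade and persist.

Threshold H = 387; K > 387, so yes, the predator persists.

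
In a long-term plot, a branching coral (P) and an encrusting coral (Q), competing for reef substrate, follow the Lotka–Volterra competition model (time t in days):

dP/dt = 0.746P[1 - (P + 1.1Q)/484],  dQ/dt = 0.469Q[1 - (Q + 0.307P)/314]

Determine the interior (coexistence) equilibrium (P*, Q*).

Setting both brackets to zero gives the nullclines P + 1.1Q = 484 and 0.307P + Q = 314.
Substituting Q = 314 - 0.307P into the first: P(1 - 1.1·0.307) = 484 - 1.1·314.
So P* = 139/0.662 = 209, and then Q* = 314 - 0.307·209 = 250.

P* ≈ 209, Q* ≈ 250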